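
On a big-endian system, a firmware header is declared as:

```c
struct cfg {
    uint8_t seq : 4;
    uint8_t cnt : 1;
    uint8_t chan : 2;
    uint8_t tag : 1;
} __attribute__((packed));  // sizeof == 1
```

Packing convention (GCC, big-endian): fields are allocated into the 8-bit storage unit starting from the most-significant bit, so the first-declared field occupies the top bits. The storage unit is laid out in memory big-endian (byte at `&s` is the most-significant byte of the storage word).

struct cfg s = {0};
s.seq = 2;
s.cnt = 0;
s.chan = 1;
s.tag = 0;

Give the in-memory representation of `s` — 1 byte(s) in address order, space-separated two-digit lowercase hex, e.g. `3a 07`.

seq (4b) val=2 bits=0x2 at bit 4: 0x20
cnt (1b) val=0 bits=0x0 at bit 3: 0x20
chan (2b) val=1 bits=0x1 at bit 1: 0x22
tag (1b) val=0 bits=0x0 at bit 0: 0x22
word = 0x22 → big-endian bytes:
  [0]=0x22

22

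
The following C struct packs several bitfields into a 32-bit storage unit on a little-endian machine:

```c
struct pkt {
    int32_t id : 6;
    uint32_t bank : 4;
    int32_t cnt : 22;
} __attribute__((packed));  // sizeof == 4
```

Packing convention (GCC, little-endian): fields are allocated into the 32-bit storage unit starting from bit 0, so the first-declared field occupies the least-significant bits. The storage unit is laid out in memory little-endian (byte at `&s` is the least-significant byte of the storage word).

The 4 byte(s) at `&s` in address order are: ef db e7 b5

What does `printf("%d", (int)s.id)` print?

[0]=0xef [1]=0xdb [2]=0xe7 [3]=0xb5 (little-endian) → word 0xb5e7dbef
id:6 @ bit 0 → (0xb5e7dbef>>0)&0x3f = 0x2f  ←
bank:4 @ bit 6 → (0xb5e7dbef>>6)&0xf = 0xf
cnt:22 @ bit 10 → (0xb5e7dbef>>10)&0x3fffff = 0x2d79f6
id signed 6b, MSB=1: 47 - 64 = -17

-17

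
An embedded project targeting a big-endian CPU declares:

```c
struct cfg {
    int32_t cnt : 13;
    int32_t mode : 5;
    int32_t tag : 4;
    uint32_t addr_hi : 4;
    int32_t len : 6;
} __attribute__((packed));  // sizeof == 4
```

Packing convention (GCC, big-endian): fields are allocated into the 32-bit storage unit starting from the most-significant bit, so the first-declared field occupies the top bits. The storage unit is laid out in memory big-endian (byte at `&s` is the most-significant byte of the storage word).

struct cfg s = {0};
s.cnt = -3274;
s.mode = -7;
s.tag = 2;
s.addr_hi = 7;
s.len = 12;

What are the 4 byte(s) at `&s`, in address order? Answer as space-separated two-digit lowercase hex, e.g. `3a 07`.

99 b6 49 cc

[19+:13] cnt=-3274 & 0x1fff = 0x1336; word=0x99b00000
[14+:5] mode=-7 & 0x1f = 0x19; word=0x99b64000
[10+:4] tag=2 & 0xf = 0x2; word=0x99b64800
[6+:4] addr_hi=7 & 0xf = 0x7; word=0x99b649c0
[0+:6] len=12 & 0x3f = 0xc; word=0x99b649cc
word = 0x99b649cc → big-endian bytes:
  [0]=0x99  [1]=0xb6  [2]=0x49  [3]=0xcc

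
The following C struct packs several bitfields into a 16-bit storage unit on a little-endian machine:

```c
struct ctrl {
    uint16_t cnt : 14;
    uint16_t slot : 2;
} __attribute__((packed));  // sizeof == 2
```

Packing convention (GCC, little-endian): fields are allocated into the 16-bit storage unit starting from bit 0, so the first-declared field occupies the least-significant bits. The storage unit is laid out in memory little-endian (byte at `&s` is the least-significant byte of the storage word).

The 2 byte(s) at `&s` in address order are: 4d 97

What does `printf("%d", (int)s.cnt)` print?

[0]=0x4d [1]=0x97 (little-endian) → word 0x974d
cnt [0+:14] = (word>>0) & 0x3fff = 5965  ←
slot [14+:2] = (word>>14) & 0x3 = 2

5965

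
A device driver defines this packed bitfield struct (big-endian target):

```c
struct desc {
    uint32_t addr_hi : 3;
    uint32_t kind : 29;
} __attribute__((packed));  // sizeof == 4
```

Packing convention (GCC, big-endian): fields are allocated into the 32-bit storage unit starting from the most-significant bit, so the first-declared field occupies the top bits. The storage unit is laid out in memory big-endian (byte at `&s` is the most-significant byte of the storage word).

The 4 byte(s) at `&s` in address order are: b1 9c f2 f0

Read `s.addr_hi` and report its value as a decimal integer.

5

[0]=0xb1 [1]=0x9c [2]=0xf2 [3]=0xf0 (big-endian) → word 0xb19cf2f0
addr_hi [29+:3] = (word>>29) & 0x7 = 5  ←
kind [0+:29] = (word>>0) & 0x1fffffff = 295498480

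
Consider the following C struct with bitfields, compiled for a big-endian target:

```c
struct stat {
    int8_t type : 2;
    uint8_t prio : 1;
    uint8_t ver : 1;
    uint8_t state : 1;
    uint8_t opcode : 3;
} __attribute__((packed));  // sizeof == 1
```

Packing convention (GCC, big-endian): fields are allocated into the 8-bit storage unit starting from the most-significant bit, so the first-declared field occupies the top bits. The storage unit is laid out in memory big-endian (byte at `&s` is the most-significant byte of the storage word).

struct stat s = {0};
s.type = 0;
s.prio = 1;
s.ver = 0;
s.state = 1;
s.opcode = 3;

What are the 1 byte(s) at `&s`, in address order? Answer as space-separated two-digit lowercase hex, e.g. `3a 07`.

type (2b) val=0 bits=0x0 at bit 6: 0x00
prio (1b) val=1 bits=0x1 at bit 5: 0x20
ver (1b) val=0 bits=0x0 at bit 4: 0x20
state (1b) val=1 bits=0x1 at bit 3: 0x28
opcode (3b) val=3 bits=0x3 at bit 0: 0x2b
word = 0x2b → big-endian bytes:
  [0]=0x2b

2b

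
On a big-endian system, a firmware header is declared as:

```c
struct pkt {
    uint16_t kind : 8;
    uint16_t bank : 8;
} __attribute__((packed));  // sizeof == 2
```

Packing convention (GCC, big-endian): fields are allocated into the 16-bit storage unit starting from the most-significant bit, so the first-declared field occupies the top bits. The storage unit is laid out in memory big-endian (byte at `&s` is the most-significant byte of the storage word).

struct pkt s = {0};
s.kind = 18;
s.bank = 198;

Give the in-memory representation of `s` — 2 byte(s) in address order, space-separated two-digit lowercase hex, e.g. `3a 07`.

[8+:8] kind=18 & 0xff = 0x12; word=0x1200
[0+:8] bank=198 & 0xff = 0xc6; word=0x12c6
word = 0x12c6 → big-endian bytes:
  [0]=0x12  [1]=0xc6

12 c6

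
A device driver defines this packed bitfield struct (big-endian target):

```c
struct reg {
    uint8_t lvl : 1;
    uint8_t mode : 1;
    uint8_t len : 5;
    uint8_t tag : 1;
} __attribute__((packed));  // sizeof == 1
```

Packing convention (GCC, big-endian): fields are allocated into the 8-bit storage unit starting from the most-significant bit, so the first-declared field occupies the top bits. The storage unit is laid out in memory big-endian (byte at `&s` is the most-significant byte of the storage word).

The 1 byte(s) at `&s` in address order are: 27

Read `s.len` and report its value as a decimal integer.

[0]=0x27 (big-endian) → word 0x27
lvl [7+:1] = (word>>7) & 0x1 = 0
mode [6+:1] = (word>>6) & 0x1 = 0
len [1+:5] = (word>>1) & 0x1f = 19  ←
tag [0+:1] = (word>>0) & 0x1 = 1

19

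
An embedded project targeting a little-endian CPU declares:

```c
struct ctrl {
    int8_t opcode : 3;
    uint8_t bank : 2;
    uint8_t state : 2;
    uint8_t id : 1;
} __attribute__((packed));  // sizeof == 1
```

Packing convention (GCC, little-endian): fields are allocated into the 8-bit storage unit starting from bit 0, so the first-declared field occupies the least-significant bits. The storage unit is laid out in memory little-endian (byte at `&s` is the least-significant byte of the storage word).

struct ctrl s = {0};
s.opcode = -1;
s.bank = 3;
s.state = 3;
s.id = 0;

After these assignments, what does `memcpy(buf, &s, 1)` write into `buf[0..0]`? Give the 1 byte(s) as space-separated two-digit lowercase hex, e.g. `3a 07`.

opcode (3b) val=-1 bits=0x7 at bit 0: 0x07
bank (2b) val=3 bits=0x3 at bit 3: 0x1f
state (2b) val=3 bits=0x3 at bit 5: 0x7f
id (1b) val=0 bits=0x0 at bit 7: 0x7f
word = 0x7f → little-endian bytes:
  [0]=0x7f

7f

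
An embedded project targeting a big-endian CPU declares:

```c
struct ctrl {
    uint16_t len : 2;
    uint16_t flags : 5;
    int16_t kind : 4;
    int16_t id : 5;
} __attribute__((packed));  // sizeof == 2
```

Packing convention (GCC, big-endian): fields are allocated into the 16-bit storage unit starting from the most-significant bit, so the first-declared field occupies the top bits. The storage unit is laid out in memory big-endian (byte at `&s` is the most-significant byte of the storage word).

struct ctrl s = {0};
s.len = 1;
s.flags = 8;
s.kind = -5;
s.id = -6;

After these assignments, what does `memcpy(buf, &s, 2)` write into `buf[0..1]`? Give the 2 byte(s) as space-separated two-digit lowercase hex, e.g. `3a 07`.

51 7a

len (2b) val=1 bits=0x1 at bit 14: 0x4000
flags (5b) val=8 bits=0x8 at bit 9: 0x5000
kind (4b) val=-5 bits=0xb at bit 5: 0x5160
id (5b) val=-6 bits=0x1a at bit 0: 0x517a
word = 0x517a → big-endian bytes:
  [0]=0x51  [1]=0x7a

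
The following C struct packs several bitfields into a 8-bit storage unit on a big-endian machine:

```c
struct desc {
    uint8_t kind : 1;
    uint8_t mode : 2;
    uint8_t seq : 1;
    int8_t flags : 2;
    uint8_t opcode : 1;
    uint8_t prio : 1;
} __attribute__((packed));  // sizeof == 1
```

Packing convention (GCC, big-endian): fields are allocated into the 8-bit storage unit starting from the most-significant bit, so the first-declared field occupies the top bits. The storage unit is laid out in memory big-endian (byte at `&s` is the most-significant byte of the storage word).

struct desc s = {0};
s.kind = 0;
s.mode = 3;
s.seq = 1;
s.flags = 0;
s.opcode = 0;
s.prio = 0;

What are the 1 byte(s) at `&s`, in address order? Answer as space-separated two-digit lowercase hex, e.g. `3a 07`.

70

kind (1b) val=0 bits=0x0 at bit 7: 0x00
mode (2b) val=3 bits=0x3 at bit 5: 0x60
seq (1b) val=1 bits=0x1 at bit 4: 0x70
flags (2b) val=0 bits=0x0 at bit 2: 0x70
opcode (1b) val=0 bits=0x0 at bit 1: 0x70
prio (1b) val=0 bits=0x0 at bit 0: 0x70
word = 0x70 → big-endian bytes:
  [0]=0x70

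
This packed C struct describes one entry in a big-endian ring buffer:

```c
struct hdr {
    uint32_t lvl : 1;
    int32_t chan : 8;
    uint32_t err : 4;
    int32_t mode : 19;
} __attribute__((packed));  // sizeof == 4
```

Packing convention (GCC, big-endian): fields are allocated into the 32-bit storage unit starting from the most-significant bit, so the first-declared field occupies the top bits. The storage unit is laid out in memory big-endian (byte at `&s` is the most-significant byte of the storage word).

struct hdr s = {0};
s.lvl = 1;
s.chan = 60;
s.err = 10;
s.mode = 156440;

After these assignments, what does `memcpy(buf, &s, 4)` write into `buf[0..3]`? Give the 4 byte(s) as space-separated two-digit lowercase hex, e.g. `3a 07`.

9e 52 63 18

lvl:1 = 1 → 0x1 << 31 → word 0x80000000
chan:8 = 60 → 0x3c << 23 → word 0x9e000000
err:4 = 10 → 0xa << 19 → word 0x9e500000
mode:19 = 156440 → 0x26318 << 0 → word 0x9e526318
word = 0x9e526318 → big-endian bytes:
  [0]=0x9e  [1]=0x52  [2]=0x63  [3]=0x18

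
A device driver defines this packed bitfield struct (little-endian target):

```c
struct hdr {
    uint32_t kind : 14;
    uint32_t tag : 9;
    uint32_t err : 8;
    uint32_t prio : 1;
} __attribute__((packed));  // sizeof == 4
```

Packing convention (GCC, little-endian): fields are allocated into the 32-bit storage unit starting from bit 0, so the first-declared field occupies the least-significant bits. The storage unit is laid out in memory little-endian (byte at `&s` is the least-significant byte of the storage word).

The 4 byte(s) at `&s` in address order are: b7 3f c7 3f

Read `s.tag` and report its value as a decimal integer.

[0]=0xb7 [1]=0x3f [2]=0xc7 [3]=0x3f (little-endian) → word 0x3fc73fb7
kind:14 @ bit 0 → (0x3fc73fb7>>0)&0x3fff = 0x3fb7
tag:9 @ bit 14 → (0x3fc73fb7>>14)&0x1ff = 0x11c  ←
err:8 @ bit 23 → (0x3fc73fb7>>23)&0xff = 0x7f
prio:1 @ bit 31 → (0x3fc73fb7>>31)&0x1 = 0x0

284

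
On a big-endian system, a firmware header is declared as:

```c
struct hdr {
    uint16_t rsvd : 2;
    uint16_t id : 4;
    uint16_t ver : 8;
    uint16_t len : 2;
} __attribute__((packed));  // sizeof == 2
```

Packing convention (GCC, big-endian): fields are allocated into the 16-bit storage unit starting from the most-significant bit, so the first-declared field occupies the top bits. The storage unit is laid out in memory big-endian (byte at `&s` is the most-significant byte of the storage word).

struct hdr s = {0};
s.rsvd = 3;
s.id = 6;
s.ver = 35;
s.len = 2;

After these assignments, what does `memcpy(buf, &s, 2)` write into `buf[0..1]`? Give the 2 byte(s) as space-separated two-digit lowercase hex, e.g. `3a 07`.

d8 8e

[14+:2] rsvd=3 & 0x3 = 0x3; word=0xc000
[10+:4] id=6 & 0xf = 0x6; word=0xd800
[2+:8] ver=35 & 0xff = 0x23; word=0xd88c
[0+:2] len=2 & 0x3 = 0x2; word=0xd88e
word = 0xd88e → big-endian bytes:
  [0]=0xd8  [1]=0x8e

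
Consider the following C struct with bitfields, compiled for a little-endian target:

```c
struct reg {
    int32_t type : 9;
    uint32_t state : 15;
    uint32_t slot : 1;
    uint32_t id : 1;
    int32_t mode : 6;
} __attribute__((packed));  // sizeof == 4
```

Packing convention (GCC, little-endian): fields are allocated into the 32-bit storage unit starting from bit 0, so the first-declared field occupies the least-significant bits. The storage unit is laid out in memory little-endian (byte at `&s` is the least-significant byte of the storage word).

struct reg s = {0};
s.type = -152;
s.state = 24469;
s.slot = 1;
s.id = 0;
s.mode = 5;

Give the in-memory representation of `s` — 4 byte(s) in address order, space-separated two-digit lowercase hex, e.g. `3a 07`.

68 2b bf 15

[0+:9] type=-152 & 0x1ff = 0x168; word=0x00000168
[9+:15] state=24469 & 0x7fff = 0x5f95; word=0x00bf2b68
[24+:1] slot=1 & 0x1 = 0x1; word=0x01bf2b68
[25+:1] id=0 & 0x1 = 0x0; word=0x01bf2b68
[26+:6] mode=5 & 0x3f = 0x5; word=0x15bf2b68
word = 0x15bf2b68 → little-endian bytes:
  [0]=0x68  [1]=0x2b  [2]=0xbf  [3]=0x15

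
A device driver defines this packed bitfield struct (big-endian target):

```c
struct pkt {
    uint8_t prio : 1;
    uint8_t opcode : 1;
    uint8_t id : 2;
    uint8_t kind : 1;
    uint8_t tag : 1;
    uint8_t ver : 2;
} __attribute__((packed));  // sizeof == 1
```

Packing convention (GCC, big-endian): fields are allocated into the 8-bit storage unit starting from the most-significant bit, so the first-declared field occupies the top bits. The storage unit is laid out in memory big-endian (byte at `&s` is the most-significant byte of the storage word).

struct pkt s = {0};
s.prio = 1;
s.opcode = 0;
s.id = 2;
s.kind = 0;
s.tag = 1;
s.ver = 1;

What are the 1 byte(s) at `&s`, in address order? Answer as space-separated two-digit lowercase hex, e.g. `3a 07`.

[7+:1] prio=1 & 0x1 = 0x1; word=0x80
[6+:1] opcode=0 & 0x1 = 0x0; word=0x80
[4+:2] id=2 & 0x3 = 0x2; word=0xa0
[3+:1] kind=0 & 0x1 = 0x0; word=0xa0
[2+:1] tag=1 & 0x1 = 0x1; word=0xa4
[0+:2] ver=1 & 0x3 = 0x1; word=0xa5
word = 0xa5 → big-endian bytes:
  [0]=0xa5

a5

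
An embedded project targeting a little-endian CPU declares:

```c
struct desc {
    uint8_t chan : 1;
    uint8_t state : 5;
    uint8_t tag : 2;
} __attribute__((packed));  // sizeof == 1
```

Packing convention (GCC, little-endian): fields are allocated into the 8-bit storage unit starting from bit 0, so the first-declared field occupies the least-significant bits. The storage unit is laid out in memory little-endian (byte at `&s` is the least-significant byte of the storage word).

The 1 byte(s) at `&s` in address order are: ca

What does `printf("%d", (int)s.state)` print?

[0]=0xca (little-endian) → word 0xca
chan [0+:1] = (word>>0) & 0x1 = 0
state [1+:5] = (word>>1) & 0x1f = 5  ←
tag [6+:2] = (word>>6) & 0x3 = 3

5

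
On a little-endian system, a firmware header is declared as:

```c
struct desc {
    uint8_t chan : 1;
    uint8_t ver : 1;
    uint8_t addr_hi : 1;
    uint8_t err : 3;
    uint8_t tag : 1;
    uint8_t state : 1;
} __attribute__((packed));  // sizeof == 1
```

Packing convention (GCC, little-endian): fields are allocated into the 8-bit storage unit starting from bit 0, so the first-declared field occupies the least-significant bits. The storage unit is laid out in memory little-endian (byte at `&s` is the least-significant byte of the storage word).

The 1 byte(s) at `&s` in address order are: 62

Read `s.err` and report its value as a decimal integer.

4

[0]=0x62 (little-endian) → word 0x62
chan [0+:1] = (word>>0) & 0x1 = 0
ver [1+:1] = (word>>1) & 0x1 = 1
addr_hi [2+:1] = (word>>2) & 0x1 = 0
err [3+:3] = (word>>3) & 0x7 = 4  ←
tag [6+:1] = (word>>6) & 0x1 = 1
state [7+:1] = (word>>7) & 0x1 = 0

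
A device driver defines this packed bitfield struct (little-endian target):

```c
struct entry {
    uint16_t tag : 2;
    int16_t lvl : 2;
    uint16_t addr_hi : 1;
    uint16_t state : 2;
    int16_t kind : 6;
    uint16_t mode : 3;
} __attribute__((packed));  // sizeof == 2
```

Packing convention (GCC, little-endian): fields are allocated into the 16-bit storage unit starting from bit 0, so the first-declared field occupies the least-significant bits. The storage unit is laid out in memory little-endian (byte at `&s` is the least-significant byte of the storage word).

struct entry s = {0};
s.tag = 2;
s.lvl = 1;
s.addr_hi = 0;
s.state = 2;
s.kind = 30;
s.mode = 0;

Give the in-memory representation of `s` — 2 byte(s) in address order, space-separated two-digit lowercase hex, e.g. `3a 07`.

tag:2 = 2 → 0x2 << 0 → word 0x0002
lvl:2 = 1 → 0x1 << 2 → word 0x0006
addr_hi:1 = 0 → 0x0 << 4 → word 0x0006
state:2 = 2 → 0x2 << 5 → word 0x0046
kind:6 = 30 → 0x1e << 7 → word 0x0f46
mode:3 = 0 → 0x0 << 13 → word 0x0f46
word = 0x0f46 → little-endian bytes:
  [0]=0x46  [1]=0x0f

46 0f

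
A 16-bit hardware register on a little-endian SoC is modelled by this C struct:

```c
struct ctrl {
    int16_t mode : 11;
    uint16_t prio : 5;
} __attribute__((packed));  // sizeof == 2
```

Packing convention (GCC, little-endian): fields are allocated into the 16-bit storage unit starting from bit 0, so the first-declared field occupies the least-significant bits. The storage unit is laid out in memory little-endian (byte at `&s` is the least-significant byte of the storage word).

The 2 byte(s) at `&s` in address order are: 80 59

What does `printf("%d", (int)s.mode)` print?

[0]=0x80 [1]=0x59 (little-endian) → word 0x5980
mode:11 @ bit 0 → (0x5980>>0)&0x7ff = 0x180  ←
prio:5 @ bit 11 → (0x5980>>11)&0x1f = 0xb
mode signed 11b, MSB=0: value = 384

384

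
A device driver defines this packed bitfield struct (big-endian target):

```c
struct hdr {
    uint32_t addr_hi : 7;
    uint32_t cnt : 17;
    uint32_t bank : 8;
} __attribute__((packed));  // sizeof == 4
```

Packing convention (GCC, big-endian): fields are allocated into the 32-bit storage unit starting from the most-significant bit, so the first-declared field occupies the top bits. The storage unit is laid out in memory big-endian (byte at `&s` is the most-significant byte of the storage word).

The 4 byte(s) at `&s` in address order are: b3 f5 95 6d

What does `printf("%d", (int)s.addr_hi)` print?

[0]=0xb3 [1]=0xf5 [2]=0x95 [3]=0x6d (big-endian) → word 0xb3f5956d
addr_hi [25+:7] = (word>>25) & 0x7f = 89  ←
cnt [8+:17] = (word>>8) & 0x1ffff = 128405
bank [0+:8] = (word>>0) & 0xff = 109

89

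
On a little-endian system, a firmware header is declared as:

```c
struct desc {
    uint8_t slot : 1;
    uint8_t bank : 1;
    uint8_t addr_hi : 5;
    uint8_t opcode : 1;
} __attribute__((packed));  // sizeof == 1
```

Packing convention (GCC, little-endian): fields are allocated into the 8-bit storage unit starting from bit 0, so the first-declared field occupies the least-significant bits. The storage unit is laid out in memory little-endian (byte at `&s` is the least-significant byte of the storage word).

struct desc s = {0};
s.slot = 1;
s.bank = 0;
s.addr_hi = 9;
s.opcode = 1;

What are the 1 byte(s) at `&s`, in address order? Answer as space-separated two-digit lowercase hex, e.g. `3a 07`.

slot (1b) val=1 bits=0x1 at bit 0: 0x01
bank (1b) val=0 bits=0x0 at bit 1: 0x01
addr_hi (5b) val=9 bits=0x9 at bit 2: 0x25
opcode (1b) val=1 bits=0x1 at bit 7: 0xa5
word = 0xa5 → little-endian bytes:
  [0]=0xa5

a5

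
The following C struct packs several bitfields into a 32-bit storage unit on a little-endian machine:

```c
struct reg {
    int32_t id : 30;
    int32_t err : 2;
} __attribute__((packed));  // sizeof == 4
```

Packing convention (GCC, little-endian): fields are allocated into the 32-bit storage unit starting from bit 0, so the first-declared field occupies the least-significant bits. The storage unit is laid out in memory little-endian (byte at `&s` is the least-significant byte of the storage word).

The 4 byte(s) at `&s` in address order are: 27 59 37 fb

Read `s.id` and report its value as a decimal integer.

[0]=0x27 [1]=0x59 [2]=0x37 [3]=0xfb (little-endian) → word 0xfb375927
id:30 @ bit 0 → (0xfb375927>>0)&0x3fffffff = 0x3b375927  ←
err:2 @ bit 30 → (0xfb375927>>30)&0x3 = 0x3
id signed 30b, MSB=1: 993483047 - 1073741824 = -80258777

-80258777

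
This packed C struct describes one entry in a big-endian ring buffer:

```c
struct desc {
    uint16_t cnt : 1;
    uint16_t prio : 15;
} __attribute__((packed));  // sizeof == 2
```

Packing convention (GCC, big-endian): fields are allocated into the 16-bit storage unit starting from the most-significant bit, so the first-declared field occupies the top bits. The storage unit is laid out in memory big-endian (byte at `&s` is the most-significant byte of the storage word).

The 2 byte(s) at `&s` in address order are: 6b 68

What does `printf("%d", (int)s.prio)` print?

27496

[0]=0x6b [1]=0x68 (big-endian) → word 0x6b68
cnt [15+:1] = (word>>15) & 0x1 = 0
prio [0+:15] = (word>>0) & 0x7fff = 27496  ←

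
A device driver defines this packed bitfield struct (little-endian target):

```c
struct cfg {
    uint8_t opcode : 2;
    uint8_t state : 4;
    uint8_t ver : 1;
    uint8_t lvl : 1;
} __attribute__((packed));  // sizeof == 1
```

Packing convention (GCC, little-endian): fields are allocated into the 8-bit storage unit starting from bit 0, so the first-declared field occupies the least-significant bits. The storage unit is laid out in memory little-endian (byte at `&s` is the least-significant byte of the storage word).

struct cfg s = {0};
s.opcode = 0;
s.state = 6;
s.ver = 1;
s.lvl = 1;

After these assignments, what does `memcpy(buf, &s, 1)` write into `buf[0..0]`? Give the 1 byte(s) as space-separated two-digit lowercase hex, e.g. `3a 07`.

d8

opcode:2 = 0 → 0x0 << 0 → word 0x00
state:4 = 6 → 0x6 << 2 → word 0x18
ver:1 = 1 → 0x1 << 6 → word 0x58
lvl:1 = 1 → 0x1 << 7 → word 0xd8
word = 0xd8 → little-endian bytes:
  [0]=0xd8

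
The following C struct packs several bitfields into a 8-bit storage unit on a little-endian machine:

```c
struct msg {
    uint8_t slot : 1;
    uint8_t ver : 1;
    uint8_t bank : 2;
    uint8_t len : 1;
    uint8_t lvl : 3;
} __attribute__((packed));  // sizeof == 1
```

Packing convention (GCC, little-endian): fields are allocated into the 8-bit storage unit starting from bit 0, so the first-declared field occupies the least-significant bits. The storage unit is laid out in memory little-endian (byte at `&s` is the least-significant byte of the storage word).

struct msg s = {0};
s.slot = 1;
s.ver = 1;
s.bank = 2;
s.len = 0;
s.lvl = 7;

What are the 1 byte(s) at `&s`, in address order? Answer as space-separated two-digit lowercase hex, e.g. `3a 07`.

eb

slot:1 = 1 → 0x1 << 0 → word 0x01
ver:1 = 1 → 0x1 << 1 → word 0x03
bank:2 = 2 → 0x2 << 2 → word 0x0b
len:1 = 0 → 0x0 << 4 → word 0x0b
lvl:3 = 7 → 0x7 << 5 → word 0xeb
word = 0xeb → little-endian bytes:
  [0]=0xeb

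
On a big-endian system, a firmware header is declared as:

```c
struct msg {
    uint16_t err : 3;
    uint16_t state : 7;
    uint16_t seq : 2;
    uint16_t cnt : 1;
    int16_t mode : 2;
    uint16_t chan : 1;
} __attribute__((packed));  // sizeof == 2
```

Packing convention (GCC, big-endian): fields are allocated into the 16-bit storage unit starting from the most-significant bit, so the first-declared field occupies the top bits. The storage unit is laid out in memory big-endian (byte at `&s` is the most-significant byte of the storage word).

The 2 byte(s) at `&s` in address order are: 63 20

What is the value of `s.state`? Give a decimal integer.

[0]=0x63 [1]=0x20 (big-endian) → word 0x6320
err [13+:3] = (word>>13) & 0x7 = 3
state [6+:7] = (word>>6) & 0x7f = 12  ←
seq [4+:2] = (word>>4) & 0x3 = 2
cnt [3+:1] = (word>>3) & 0x1 = 0
mode [1+:2] = (word>>1) & 0x3 = 0
chan [0+:1] = (word>>0) & 0x1 = 0

12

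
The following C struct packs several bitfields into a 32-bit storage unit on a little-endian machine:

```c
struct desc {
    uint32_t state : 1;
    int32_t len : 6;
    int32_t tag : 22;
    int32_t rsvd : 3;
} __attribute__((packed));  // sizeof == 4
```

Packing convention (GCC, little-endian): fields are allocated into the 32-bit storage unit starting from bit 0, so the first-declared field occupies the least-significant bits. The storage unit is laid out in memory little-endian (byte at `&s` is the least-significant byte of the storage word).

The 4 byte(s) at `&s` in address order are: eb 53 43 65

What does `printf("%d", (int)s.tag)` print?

689831

[0]=0xeb [1]=0x53 [2]=0x43 [3]=0x65 (little-endian) → word 0x654353eb
state [0+:1] = (word>>0) & 0x1 = 1
len [1+:6] = (word>>1) & 0x3f = 53
tag [7+:22] = (word>>7) & 0x3fffff = 689831  ←
rsvd [29+:3] = (word>>29) & 0x7 = 3
tag signed 22b, MSB=0: value = 689831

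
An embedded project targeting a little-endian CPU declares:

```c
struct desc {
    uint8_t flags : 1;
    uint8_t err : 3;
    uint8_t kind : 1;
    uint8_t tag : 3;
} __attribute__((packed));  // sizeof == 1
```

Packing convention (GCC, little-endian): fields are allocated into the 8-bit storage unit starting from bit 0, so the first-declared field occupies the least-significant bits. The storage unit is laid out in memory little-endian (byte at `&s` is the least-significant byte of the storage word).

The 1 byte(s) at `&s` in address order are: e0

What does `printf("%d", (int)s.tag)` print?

7

[0]=0xe0 (little-endian) → word 0xe0
flags:1 @ bit 0 → (0xe0>>0)&0x1 = 0x0
err:3 @ bit 1 → (0xe0>>1)&0x7 = 0x0
kind:1 @ bit 4 → (0xe0>>4)&0x1 = 0x0
tag:3 @ bit 5 → (0xe0>>5)&0x7 = 0x7  ←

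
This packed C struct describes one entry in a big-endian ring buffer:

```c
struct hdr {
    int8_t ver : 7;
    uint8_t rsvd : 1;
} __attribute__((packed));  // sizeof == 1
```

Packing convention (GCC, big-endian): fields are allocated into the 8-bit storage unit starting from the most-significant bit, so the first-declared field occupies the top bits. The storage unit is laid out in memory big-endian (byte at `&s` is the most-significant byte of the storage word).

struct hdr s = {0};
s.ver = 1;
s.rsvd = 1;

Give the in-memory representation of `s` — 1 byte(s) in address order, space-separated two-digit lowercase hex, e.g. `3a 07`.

03

[1+:7] ver=1 & 0x7f = 0x1; word=0x02
[0+:1] rsvd=1 & 0x1 = 0x1; word=0x03
word = 0x03 → big-endian bytes:
  [0]=0x03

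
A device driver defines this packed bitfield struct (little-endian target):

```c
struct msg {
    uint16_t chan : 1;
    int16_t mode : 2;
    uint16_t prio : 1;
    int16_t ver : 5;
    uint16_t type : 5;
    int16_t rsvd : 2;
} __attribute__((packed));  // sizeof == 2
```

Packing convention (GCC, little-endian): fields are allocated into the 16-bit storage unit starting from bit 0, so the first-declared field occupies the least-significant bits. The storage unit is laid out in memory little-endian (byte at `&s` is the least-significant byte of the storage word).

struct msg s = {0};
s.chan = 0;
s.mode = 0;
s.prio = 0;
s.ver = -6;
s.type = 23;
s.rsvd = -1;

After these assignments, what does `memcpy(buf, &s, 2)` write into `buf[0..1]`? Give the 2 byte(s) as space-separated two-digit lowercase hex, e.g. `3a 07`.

a0 ef

chan (1b) val=0 bits=0x0 at bit 0: 0x0000
mode (2b) val=0 bits=0x0 at bit 1: 0x0000
prio (1b) val=0 bits=0x0 at bit 3: 0x0000
ver (5b) val=-6 bits=0x1a at bit 4: 0x01a0
type (5b) val=23 bits=0x17 at bit 9: 0x2fa0
rsvd (2b) val=-1 bits=0x3 at bit 14: 0xefa0
word = 0xefa0 → little-endian bytes:
  [0]=0xa0  [1]=0xef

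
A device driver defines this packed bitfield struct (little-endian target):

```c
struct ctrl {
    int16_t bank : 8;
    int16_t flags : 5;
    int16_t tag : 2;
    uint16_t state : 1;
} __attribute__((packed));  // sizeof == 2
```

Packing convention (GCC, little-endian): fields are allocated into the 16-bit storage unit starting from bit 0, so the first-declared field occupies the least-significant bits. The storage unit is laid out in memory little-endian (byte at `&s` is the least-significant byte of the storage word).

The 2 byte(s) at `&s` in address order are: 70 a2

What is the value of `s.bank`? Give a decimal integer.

112

[0]=0x70 [1]=0xa2 (little-endian) → word 0xa270
bank:8 @ bit 0 → (0xa270>>0)&0xff = 0x70  ←
flags:5 @ bit 8 → (0xa270>>8)&0x1f = 0x2
tag:2 @ bit 13 → (0xa270>>13)&0x3 = 0x1
state:1 @ bit 15 → (0xa270>>15)&0x1 = 0x1
bank signed 8b, MSB=0: value = 112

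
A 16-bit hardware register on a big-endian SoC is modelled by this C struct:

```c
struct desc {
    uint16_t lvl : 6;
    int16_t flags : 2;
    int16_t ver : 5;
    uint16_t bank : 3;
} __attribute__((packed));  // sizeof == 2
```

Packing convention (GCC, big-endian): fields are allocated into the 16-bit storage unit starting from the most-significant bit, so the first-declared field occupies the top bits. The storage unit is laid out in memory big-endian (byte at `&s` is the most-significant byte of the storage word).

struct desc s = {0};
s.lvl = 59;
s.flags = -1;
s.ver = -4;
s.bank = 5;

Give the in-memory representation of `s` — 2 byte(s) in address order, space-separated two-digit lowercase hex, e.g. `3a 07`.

ef e5

[10+:6] lvl=59 & 0x3f = 0x3b; word=0xec00
[8+:2] flags=-1 & 0x3 = 0x3; word=0xef00
[3+:5] ver=-4 & 0x1f = 0x1c; word=0xefe0
[0+:3] bank=5 & 0x7 = 0x5; word=0xefe5
word = 0xefe5 → big-endian bytes:
  [0]=0xef  [1]=0xe5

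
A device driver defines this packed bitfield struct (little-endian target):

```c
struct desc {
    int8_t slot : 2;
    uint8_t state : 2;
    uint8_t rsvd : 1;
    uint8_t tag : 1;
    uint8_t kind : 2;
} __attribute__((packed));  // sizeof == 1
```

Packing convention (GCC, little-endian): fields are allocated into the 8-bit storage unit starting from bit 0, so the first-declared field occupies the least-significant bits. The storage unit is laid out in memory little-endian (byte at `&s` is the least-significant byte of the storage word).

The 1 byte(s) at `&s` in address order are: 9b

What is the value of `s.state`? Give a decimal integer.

2

[0]=0x9b (little-endian) → word 0x9b
slot:2 @ bit 0 → (0x9b>>0)&0x3 = 0x3
state:2 @ bit 2 → (0x9b>>2)&0x3 = 0x2  ←
rsvd:1 @ bit 4 → (0x9b>>4)&0x1 = 0x1
tag:1 @ bit 5 → (0x9b>>5)&0x1 = 0x0
kind:2 @ bit 6 → (0x9b>>6)&0x3 = 0x2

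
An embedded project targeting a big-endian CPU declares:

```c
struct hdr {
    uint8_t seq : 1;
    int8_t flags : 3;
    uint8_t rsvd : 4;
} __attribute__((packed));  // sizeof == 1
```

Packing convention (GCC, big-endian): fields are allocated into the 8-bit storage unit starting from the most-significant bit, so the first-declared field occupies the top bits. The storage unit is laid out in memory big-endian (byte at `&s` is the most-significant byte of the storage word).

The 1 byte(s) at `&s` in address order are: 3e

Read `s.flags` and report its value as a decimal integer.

3

[0]=0x3e (big-endian) → word 0x3e
seq:1 @ bit 7 → (0x3e>>7)&0x1 = 0x0
flags:3 @ bit 4 → (0x3e>>4)&0x7 = 0x3  ←
rsvd:4 @ bit 0 → (0x3e>>0)&0xf = 0xe
flags signed 3b, MSB=0: value = 3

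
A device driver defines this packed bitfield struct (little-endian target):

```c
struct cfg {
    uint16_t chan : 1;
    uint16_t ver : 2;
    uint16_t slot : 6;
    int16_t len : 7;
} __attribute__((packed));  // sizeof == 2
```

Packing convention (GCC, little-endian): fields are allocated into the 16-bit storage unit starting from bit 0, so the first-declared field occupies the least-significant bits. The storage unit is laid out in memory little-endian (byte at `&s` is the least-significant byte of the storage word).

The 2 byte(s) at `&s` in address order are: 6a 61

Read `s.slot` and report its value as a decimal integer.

[0]=0x6a [1]=0x61 (little-endian) → word 0x616a
chan [0+:1] = (word>>0) & 0x1 = 0
ver [1+:2] = (word>>1) & 0x3 = 1
slot [3+:6] = (word>>3) & 0x3f = 45  ←
len [9+:7] = (word>>9) & 0x7f = 48

45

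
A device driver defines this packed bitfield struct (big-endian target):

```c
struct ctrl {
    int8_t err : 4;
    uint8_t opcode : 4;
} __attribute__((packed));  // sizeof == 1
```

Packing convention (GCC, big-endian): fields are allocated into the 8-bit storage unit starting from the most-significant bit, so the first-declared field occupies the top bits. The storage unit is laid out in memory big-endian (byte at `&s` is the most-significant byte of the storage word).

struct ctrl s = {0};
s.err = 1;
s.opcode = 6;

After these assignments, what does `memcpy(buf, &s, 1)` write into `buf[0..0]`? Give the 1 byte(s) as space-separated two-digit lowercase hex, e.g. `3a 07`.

[4+:4] err=1 & 0xf = 0x1; word=0x10
[0+:4] opcode=6 & 0xf = 0x6; word=0x16
word = 0x16 → big-endian bytes:
  [0]=0x16

16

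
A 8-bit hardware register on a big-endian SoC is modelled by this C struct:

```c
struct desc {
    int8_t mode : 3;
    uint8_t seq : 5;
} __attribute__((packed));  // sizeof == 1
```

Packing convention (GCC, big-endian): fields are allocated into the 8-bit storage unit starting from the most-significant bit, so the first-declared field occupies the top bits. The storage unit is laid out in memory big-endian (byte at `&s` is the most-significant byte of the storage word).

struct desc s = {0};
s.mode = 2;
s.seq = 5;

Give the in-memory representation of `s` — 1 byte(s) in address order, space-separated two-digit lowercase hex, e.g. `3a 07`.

mode (3b) val=2 bits=0x2 at bit 5: 0x40
seq (5b) val=5 bits=0x5 at bit 0: 0x45
word = 0x45 → big-endian bytes:
  [0]=0x45

45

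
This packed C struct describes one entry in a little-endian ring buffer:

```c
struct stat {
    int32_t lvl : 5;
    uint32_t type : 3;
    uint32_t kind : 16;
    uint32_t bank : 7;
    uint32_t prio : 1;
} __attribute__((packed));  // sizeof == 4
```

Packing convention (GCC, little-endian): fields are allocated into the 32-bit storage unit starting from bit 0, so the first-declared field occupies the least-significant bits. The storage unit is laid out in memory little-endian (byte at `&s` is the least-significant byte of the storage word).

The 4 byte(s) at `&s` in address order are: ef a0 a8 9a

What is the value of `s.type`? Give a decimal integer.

[0]=0xef [1]=0xa0 [2]=0xa8 [3]=0x9a (little-endian) → word 0x9aa8a0ef
lvl:5 @ bit 0 → (0x9aa8a0ef>>0)&0x1f = 0xf
type:3 @ bit 5 → (0x9aa8a0ef>>5)&0x7 = 0x7  ←
kind:16 @ bit 8 → (0x9aa8a0ef>>8)&0xffff = 0xa8a0
bank:7 @ bit 24 → (0x9aa8a0ef>>24)&0x7f = 0x1a
prio:1 @ bit 31 → (0x9aa8a0ef>>31)&0x1 = 0x1

7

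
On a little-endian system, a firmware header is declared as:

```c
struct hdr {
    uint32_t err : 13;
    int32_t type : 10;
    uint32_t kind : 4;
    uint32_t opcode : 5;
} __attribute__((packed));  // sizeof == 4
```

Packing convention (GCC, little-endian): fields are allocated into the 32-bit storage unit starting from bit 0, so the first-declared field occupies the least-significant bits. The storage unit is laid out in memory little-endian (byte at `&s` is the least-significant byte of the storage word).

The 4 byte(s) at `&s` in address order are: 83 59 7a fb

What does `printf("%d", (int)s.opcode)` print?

[0]=0x83 [1]=0x59 [2]=0x7a [3]=0xfb (little-endian) → word 0xfb7a5983
err:13 @ bit 0 → (0xfb7a5983>>0)&0x1fff = 0x1983
type:10 @ bit 13 → (0xfb7a5983>>13)&0x3ff = 0x3d2
kind:4 @ bit 23 → (0xfb7a5983>>23)&0xf = 0x6
opcode:5 @ bit 27 → (0xfb7a5983>>27)&0x1f = 0x1f  ←

31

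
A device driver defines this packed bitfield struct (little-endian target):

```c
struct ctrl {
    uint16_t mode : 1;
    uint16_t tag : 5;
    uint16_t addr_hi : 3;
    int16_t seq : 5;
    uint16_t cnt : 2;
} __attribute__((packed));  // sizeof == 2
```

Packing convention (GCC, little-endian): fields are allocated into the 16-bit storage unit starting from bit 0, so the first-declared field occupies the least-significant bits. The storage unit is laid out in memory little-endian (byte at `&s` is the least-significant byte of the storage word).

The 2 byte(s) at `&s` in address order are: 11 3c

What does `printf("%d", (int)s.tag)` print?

8

[0]=0x11 [1]=0x3c (little-endian) → word 0x3c11
mode [0+:1] = (word>>0) & 0x1 = 1
tag [1+:5] = (word>>1) & 0x1f = 8  ←
addr_hi [6+:3] = (word>>6) & 0x7 = 0
seq [9+:5] = (word>>9) & 0x1f = 30
cnt [14+:2] = (word>>14) & 0x3 = 0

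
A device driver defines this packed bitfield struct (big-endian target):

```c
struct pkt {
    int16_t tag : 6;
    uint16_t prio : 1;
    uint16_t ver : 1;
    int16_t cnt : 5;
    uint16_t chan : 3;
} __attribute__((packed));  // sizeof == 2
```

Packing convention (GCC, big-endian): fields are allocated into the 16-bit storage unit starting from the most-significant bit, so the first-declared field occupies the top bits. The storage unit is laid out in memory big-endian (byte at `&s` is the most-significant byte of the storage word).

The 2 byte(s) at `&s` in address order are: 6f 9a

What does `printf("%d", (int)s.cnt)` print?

[0]=0x6f [1]=0x9a (big-endian) → word 0x6f9a
tag:6 @ bit 10 → (0x6f9a>>10)&0x3f = 0x1b
prio:1 @ bit 9 → (0x6f9a>>9)&0x1 = 0x1
ver:1 @ bit 8 → (0x6f9a>>8)&0x1 = 0x1
cnt:5 @ bit 3 → (0x6f9a>>3)&0x1f = 0x13  ←
chan:3 @ bit 0 → (0x6f9a>>0)&0x7 = 0x2
cnt signed 5b, MSB=1: 19 - 32 = -13

-13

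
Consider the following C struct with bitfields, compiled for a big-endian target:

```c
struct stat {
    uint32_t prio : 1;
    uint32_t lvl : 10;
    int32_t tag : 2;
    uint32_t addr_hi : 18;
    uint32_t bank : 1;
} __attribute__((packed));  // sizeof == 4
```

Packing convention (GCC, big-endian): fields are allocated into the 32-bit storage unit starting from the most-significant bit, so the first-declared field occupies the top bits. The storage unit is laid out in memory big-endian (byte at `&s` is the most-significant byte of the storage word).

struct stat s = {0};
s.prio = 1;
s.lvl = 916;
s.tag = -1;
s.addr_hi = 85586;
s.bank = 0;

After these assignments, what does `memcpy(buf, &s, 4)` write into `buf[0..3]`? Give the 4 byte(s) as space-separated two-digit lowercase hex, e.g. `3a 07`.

f2 9a 9c a4

prio (1b) val=1 bits=0x1 at bit 31: 0x80000000
lvl (10b) val=916 bits=0x394 at bit 21: 0xf2800000
tag (2b) val=-1 bits=0x3 at bit 19: 0xf2980000
addr_hi (18b) val=85586 bits=0x14e52 at bit 1: 0xf29a9ca4
bank (1b) val=0 bits=0x0 at bit 0: 0xf29a9ca4
word = 0xf29a9ca4 → big-endian bytes:
  [0]=0xf2  [1]=0x9a  [2]=0x9c  [3]=0xa4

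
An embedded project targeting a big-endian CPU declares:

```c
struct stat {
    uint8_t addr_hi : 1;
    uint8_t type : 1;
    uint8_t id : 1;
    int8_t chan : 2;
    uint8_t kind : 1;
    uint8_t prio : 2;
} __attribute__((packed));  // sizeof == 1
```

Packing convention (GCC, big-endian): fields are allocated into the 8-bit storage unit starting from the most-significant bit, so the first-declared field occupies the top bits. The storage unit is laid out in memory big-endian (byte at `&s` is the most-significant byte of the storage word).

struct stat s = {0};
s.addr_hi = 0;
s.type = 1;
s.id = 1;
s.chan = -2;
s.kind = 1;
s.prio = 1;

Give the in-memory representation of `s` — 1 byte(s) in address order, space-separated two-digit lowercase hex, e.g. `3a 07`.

75

[7+:1] addr_hi=0 & 0x1 = 0x0; word=0x00
[6+:1] type=1 & 0x1 = 0x1; word=0x40
[5+:1] id=1 & 0x1 = 0x1; word=0x60
[3+:2] chan=-2 & 0x3 = 0x2; word=0x70
[2+:1] kind=1 & 0x1 = 0x1; word=0x74
[0+:2] prio=1 & 0x3 = 0x1; word=0x75
word = 0x75 → big-endian bytes:
  [0]=0x75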